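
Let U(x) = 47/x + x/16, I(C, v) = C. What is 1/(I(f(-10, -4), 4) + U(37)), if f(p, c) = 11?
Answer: 592/8633 ≈ 0.068574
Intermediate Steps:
U(x) = 47/x + x/16 (U(x) = 47/x + x*(1/16) = 47/x + x/16)
1/(I(f(-10, -4), 4) + U(37)) = 1/(11 + (47/37 + (1/16)*37)) = 1/(11 + (47*(1/37) + 37/16)) = 1/(11 + (47/37 + 37/16)) = 1/(11 + 2121/592) = 1/(8633/592) = 592/8633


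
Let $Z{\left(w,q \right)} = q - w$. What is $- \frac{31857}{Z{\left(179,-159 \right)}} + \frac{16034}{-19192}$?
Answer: $\frac{151495013}{1621724} \approx 93.416$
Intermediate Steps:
$- \frac{31857}{Z{\left(179,-159 \right)}} + \frac{16034}{-19192} = - \frac{31857}{-159 - 179} + \frac{16034}{-19192} = - \frac{31857}{-159 - 179} + 16034 \left(- \frac{1}{19192}\right) = - \frac{31857}{-338} - \frac{8017}{9596} = \left(-31857\right) \left(- \frac{1}{338}\right) - \frac{8017}{9596} = \frac{31857}{338} - \frac{8017}{9596} = \frac{151495013}{1621724}$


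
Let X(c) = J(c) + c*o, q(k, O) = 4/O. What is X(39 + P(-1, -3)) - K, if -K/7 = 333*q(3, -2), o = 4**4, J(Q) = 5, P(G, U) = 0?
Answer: 5327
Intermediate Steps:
o = 256
K = 4662 (K = -2331*4/(-2) = -2331*4*(-1/2) = -2331*(-2) = -7*(-666) = 4662)
X(c) = 5 + 256*c (X(c) = 5 + c*256 = 5 + 256*c)
X(39 + P(-1, -3)) - K = (5 + 256*(39 + 0)) - 1*4662 = (5 + 256*39) - 4662 = (5 + 9984) - 4662 = 9989 - 4662 = 5327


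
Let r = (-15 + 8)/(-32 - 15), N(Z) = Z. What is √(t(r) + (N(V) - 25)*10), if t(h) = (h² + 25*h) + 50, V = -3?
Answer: 2*I*√124949/47 ≈ 15.042*I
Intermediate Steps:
r = 7/47 (r = -7/(-47) = -7*(-1/47) = 7/47 ≈ 0.14894)
t(h) = 50 + h² + 25*h
√(t(r) + (N(V) - 25)*10) = √((50 + (7/47)² + 25*(7/47)) + (-3 - 25)*10) = √((50 + 49/2209 + 175/47) - 28*10) = √(118724/2209 - 280) = √(-499796/2209) = 2*I*√124949/47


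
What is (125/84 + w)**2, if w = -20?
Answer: 2418025/7056 ≈ 342.69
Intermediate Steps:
(125/84 + w)**2 = (125/84 - 20)**2 = (-1555/84)**2 = 2418025/7056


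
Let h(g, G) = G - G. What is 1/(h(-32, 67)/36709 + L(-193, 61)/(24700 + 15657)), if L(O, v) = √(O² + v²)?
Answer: 40357*√40970/40970 ≈ 199.38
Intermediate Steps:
h(g, G) = 0
1/(h(-32, 67)/36709 + L(-193, 61)/(24700 + 15657)) = 1/(0/36709 + √((-193)² + 61²)/(24700 + 15657)) = 1/(0*(1/36709) + √(37249 + 3721)/40357) = 1/(0 + √40970*(1/40357)) = 1/(0 + √40970/40357) = 1/(√40970/40357) = 40357*√40970/40970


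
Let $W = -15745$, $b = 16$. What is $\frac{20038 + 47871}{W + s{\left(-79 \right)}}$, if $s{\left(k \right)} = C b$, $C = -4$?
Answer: $- \frac{67909}{15809} \approx -4.2956$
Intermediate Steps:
$s{\left(k \right)} = -64$ ($s{\left(k \right)} = \left(-4\right) 16 = -64$)
$\frac{20038 + 47871}{W + s{\left(-79 \right)}} = \frac{20038 + 47871}{-15745 - 64} = \frac{67909}{-15809} = 67909 \left(- \frac{1}{15809}\right) = - \frac{67909}{15809}$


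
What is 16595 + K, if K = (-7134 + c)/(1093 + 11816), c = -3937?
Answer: 214213784/12909 ≈ 16594.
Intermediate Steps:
K = -11071/12909 (K = (-7134 - 3937)/(1093 + 11816) = -11071/12909 ≈ -0.85762)
16595 + K = 16595 - 11071/12909 = 214213784/12909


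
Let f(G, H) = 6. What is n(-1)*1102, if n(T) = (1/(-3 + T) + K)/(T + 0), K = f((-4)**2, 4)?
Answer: -12673/2 ≈ -6336.5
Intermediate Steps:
K = 6
n(T) = (6 + 1/(-3 + T))/T (n(T) = (1/(-3 + T) + 6)/(T + 0) = (6 + 1/(-3 + T))/T)
n(-1)*1102 = ((-17 + 6*(-1))/((-1)*(-3 - 1)))*1102 = -1*(-17 - 6)/(-4)*1102 = -1*(-1/4)*(-23)*1102 = -23/4*1102 = -12673/2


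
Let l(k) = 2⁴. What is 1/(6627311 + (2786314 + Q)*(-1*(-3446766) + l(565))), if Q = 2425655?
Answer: 1/17964527561069 ≈ 5.5665e-14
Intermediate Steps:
l(k) = 16
1/(6627311 + (2786314 + Q)*(-1*(-3446766) + l(565))) = 1/(6627311 + (2786314 + 2425655)*(-1*(-3446766) + 16)) = 1/(6627311 + 5211969*(3446766 + 16)) = 1/(6627311 + 5211969*3446782) = 1/(6627311 + 17964520933758) = 1/17964527561069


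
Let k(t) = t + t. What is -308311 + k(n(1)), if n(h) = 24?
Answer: -308263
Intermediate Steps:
k(t) = 2*t
-308311 + k(n(1)) = -308311 + 2*24 = -308311 + 48 = -308263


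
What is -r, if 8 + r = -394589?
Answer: 394597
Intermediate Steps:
r = -394597 (r = -8 - 394589 = -394597)
-r = -1*(-394597) = 394597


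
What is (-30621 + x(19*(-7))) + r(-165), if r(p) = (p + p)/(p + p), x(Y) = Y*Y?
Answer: -12931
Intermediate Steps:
x(Y) = Y**2
r(p) = 1 (r(p) = (2*p)/((2*p)) = (2*p)*(1/(2*p)) = 1)
(-30621 + x(19*(-7))) + r(-165) = (-30621 + (19*(-7))**2) + 1 = (-30621 + (-133)**2) + 1 = (-30621 + 17689) + 1 = -12932 + 1 = -12931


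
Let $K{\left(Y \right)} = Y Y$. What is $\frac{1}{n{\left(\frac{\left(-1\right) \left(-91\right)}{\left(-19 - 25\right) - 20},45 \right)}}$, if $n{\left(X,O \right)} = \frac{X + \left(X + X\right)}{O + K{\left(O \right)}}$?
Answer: $- \frac{44160}{91} \approx -485.27$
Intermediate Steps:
$K{\left(Y \right)} = Y^{2}$
$n{\left(X,O \right)} = \frac{3 X}{O + O^{2}}$ ($n{\left(X,O \right)} = \frac{X + \left(X + X\right)}{O + O^{2}} = \frac{X + 2 X}{O + O^{2}} = \frac{3 X}{O + O^{2}}$)
$\frac{1}{n{\left(\frac{\left(-1\right) \left(-91\right)}{\left(-19 - 25\right) - 20},45 \right)}} = \frac{1}{3 \frac{\left(-1\right) \left(-91\right)}{\left(-19 - 25\right) - 20} \cdot \frac{1}{45} \frac{1}{1 + 45}} = \frac{1}{3 \frac{91}{-44 - 20} \cdot \frac{1}{45} \cdot \frac{1}{46}} = \frac{1}{3 \frac{91}{-64} \cdot \frac{1}{45} \cdot \frac{1}{46}} = \frac{1}{3 \cdot 91 \left(- \frac{1}{64}\right) \frac{1}{45} \cdot \frac{1}{46}} = \frac{1}{3 \left(- \frac{91}{64}\right) \frac{1}{45} \cdot \frac{1}{46}} = \frac{1}{- \frac{91}{44160}} = - \frac{44160}{91}$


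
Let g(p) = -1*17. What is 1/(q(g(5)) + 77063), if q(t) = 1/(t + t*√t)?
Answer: 400881709/30893145830597 - 17*I*√17/30893145830597 ≈ 1.2976e-5 - 2.2689e-12*I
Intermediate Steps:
g(p) = -17
q(t) = 1/(t + t^(3/2))
1/(q(g(5)) + 77063) = 1/(1/(-17 + (-17)^(3/2)) + 77063) = 1/(1/(-17 - 17*I*√17) + 77063) = 1/(77063 + 1/(-17 - 17*I*√17))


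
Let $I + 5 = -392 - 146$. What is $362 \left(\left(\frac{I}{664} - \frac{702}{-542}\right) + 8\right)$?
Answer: $\frac{276108803}{89972} \approx 3068.8$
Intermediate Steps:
$I = -543$ ($I = -5 - 538 = -543$)
$362 \left(\left(\frac{I}{664} - \frac{702}{-542}\right) + 8\right) = 362 \left(\left(- \frac{543}{664} - \frac{702}{-542}\right) + 8\right) = 362 \left(\left(\left(-543\right) \frac{1}{664} - - \frac{351}{271}\right) + 8\right) = 362 \left(\left(- \frac{543}{664} + \frac{351}{271}\right) + 8\right) = 362 \left(\frac{85911}{179944} + 8\right) = 362 \cdot \frac{1525463}{179944} = \frac{276108803}{89972}$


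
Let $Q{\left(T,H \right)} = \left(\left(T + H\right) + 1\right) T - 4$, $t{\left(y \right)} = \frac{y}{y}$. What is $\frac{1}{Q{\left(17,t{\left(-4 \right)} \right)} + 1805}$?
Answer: $\frac{1}{2124} \approx 0.00047081$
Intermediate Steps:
$t{\left(y \right)} = 1$
$Q{\left(T,H \right)} = -4 + T \left(1 + H + T\right)$ ($Q{\left(T,H \right)} = \left(\left(H + T\right) + 1\right) T - 4 = \left(1 + H + T\right) T - 4 = T \left(1 + H + T\right) - 4 = -4 + T \left(1 + H + T\right)$)
$\frac{1}{Q{\left(17,t{\left(-4 \right)} \right)} + 1805} = \frac{1}{\left(-4 + 17 + 17^{2} + 1 \cdot 17\right) + 1805} = \frac{1}{\left(-4 + 17 + 289 + 17\right) + 1805} = \frac{1}{319 + 1805} = \frac{1}{2124}$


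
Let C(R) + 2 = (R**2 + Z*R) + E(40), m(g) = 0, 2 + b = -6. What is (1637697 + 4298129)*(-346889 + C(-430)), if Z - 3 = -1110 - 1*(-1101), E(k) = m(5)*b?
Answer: -946235958486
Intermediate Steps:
b = -8 (b = -2 - 6 = -8)
E(k) = 0 (E(k) = 0*(-8) = 0)
Z = -6 (Z = 3 + (-1110 - 1*(-1101)) = 3 + (-1110 + 1101) = 3 - 9 = -6)
C(R) = -2 + R**2 - 6*R (C(R) = -2 + ((R**2 - 6*R) + 0) = -2 + (R**2 - 6*R) = -2 + R**2 - 6*R)
(1637697 + 4298129)*(-346889 + C(-430)) = (1637697 + 4298129)*(-346889 + (-2 + (-430)**2 - 6*(-430))) = 5935826*(-346889 + (-2 + 184900 + 2580)) = 5935826*(-346889 + 187478) = 5935826*(-159411) = -946235958486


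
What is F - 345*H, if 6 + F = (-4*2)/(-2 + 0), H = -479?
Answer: 165253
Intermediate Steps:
F = -2 (F = -6 + (-4*2)/(-2 + 0) = -6 - 8/(-2) = -6 - 8*(-½) = -6 + 4 = -2)
F - 345*H = -2 - 345*(-479) = -2 + 165255 = 165253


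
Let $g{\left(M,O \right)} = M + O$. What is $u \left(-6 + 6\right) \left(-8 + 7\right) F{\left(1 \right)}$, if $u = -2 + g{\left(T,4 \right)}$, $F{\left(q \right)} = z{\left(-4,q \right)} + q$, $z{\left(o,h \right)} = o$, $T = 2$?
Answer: $0$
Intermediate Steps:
$F{\left(q \right)} = -4 + q$
$u = 4$ ($u = -2 + \left(2 + 4\right) = -2 + 6 = 4$)
$u \left(-6 + 6\right) \left(-8 + 7\right) F{\left(1 \right)} = 4 \left(-6 + 6\right) \left(-8 + 7\right) \left(-4 + 1\right) = 4 \cdot 0 \left(-1\right) \left(-3\right) = 4 \cdot 0 \left(-3\right) = 0 \left(-3\right) = 0$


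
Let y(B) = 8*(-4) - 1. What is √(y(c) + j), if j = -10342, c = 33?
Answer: 5*I*√415 ≈ 101.86*I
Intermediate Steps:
y(B) = -33 (y(B) = -32 - 1 = -33)
√(y(c) + j) = √(-33 - 10342) = √(-10375) = 5*I*√415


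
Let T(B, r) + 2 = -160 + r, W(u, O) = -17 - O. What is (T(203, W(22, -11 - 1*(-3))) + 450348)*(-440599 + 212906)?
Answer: -102502151661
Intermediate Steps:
T(B, r) = -162 + r (T(B, r) = -2 + (-160 + r) = -162 + r)
(T(203, W(22, -11 - 1*(-3))) + 450348)*(-440599 + 212906) = ((-162 + (-17 - (-11 - 1*(-3)))) + 450348)*(-440599 + 212906) = ((-162 + (-17 - (-11 + 3))) + 450348)*(-227693) = ((-162 + (-17 - 1*(-8))) + 450348)*(-227693) = ((-162 + (-17 + 8)) + 450348)*(-227693) = ((-162 - 9) + 450348)*(-227693) = (-171 + 450348)*(-227693) = 450177*(-227693) = -102502151661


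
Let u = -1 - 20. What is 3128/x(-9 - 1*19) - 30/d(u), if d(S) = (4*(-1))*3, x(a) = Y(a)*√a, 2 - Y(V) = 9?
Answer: 5/2 + 1564*I*√7/49 ≈ 2.5 + 84.448*I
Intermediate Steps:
Y(V) = -7 (Y(V) = 2 - 1*9 = 2 - 9 = -7)
u = -21
x(a) = -7*√a
d(S) = -12 (d(S) = -4*3 = -12)
3128/x(-9 - 1*19) - 30/d(u) = 3128/((-7*√(-9 - 1*19))) - 30/(-12) = 3128/((-7*√(-9 - 19))) - 30*(-1/12) = 3128/((-14*I*√7)) + 5/2 = 3128*(I*√7/98) + 5/2 = 1564*I*√7/49 + 5/2 = 5/2 + 1564*I*√7/49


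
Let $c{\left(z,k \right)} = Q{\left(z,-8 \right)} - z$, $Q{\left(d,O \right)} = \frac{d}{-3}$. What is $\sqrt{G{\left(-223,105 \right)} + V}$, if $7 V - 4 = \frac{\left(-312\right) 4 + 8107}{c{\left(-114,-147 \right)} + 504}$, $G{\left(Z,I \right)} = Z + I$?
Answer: $\frac{i \sqrt{152791051}}{1148} \approx 10.767 i$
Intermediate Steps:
$Q{\left(d,O \right)} = - \frac{d}{3}$ ($Q{\left(d,O \right)} = d \left(- \frac{1}{3}\right) = - \frac{d}{3}$)
$G{\left(Z,I \right)} = I + Z$
$c{\left(z,k \right)} = - \frac{4 z}{3}$ ($c{\left(z,k \right)} = - \frac{z}{3} - z = - \frac{4 z}{3}$)
$V = \frac{9483}{4592}$ ($V = \frac{4}{7} + \frac{\left(\left(-312\right) 4 + 8107\right) \frac{1}{\left(- \frac{4}{3}\right) \left(-114\right) + 504}}{7} = \frac{4}{7} + \frac{\left(-1248 + 8107\right) \frac{1}{152 + 504}}{7} = \frac{4}{7} + \frac{6859 \cdot \frac{1}{656}}{7} = \frac{4}{7} + \frac{1}{7} \cdot \frac{6859}{656} = \frac{4}{7} + \frac{6859}{4592} = \frac{9483}{4592} \approx 2.0651$)
$\sqrt{G{\left(-223,105 \right)} + V} = \sqrt{\left(105 - 223\right) + \frac{9483}{4592}} = \sqrt{-118 + \frac{9483}{4592}} = \sqrt{- \frac{532373}{4592}} = \frac{i \sqrt{152791051}}{1148}$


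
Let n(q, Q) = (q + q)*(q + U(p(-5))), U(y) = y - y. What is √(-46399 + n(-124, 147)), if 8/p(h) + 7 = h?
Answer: I*√15647 ≈ 125.09*I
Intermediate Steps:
p(h) = 8/(-7 + h)
U(y) = 0
n(q, Q) = 2*q² (n(q, Q) = (q + q)*(q + 0) = (2*q)*q = 2*q²)
√(-46399 + n(-124, 147)) = √(-46399 + 2*(-124)²) = √(-46399 + 2*15376) = √(-46399 + 30752) = √(-15647) = I*√15647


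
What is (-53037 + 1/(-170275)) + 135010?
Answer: 13957952574/170275 ≈ 81973.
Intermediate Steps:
(-53037 + 1/(-170275)) + 135010 = (-53037 - 1/170275) + 135010 = -9030875176/170275 + 135010 = 13957952574/170275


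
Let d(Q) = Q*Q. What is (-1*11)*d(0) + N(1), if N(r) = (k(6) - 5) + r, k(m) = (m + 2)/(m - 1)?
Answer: -12/5 ≈ -2.4000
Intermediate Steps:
k(m) = (2 + m)/(-1 + m)
N(r) = -17/5 + r (N(r) = ((2 + 6)/(-1 + 6) - 5) + r = (8/5 - 5) + r = -17/5 + r)
d(Q) = Q**2
(-1*11)*d(0) + N(1) = -1*11*0**2 + (-17/5 + 1) = -11*0 - 12/5 = 0 - 12/5 = -12/5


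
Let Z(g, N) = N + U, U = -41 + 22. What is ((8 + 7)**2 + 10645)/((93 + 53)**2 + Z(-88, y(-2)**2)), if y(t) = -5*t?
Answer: 10870/21397 ≈ 0.50801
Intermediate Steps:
U = -19
Z(g, N) = -19 + N (Z(g, N) = N - 19 = -19 + N)
((8 + 7)**2 + 10645)/((93 + 53)**2 + Z(-88, y(-2)**2)) = ((8 + 7)**2 + 10645)/((93 + 53)**2 + (-19 + (-5*(-2))**2)) = (15**2 + 10645)/(146**2 + (-19 + 10**2)) = (225 + 10645)/(21316 + (-19 + 100)) = 10870/(21316 + 81) = 10870/21397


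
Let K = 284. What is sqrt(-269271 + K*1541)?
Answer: sqrt(168373) ≈ 410.33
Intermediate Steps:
sqrt(-269271 + K*1541) = sqrt(-269271 + 284*1541) = sqrt(-269271 + 437644) = sqrt(168373)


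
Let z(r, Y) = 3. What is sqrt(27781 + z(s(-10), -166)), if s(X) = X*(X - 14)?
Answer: 2*sqrt(6946) ≈ 166.69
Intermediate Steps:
s(X) = X*(-14 + X)
sqrt(27781 + z(s(-10), -166)) = sqrt(27781 + 3) = sqrt(27784) = 2*sqrt(6946)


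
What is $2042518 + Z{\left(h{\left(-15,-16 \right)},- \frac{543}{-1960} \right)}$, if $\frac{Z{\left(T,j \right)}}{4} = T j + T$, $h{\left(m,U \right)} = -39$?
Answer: $\frac{1000736203}{490} \approx 2.0423 \cdot 10^{6}$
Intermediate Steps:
$Z{\left(T,j \right)} = 4 T + 4 T j$ ($Z{\left(T,j \right)} = 4 \left(T j + T\right) = 4 \left(T + T j\right) = 4 T + 4 T j$)
$2042518 + Z{\left(h{\left(-15,-16 \right)},- \frac{543}{-1960} \right)} = 2042518 + 4 \left(-39\right) \left(1 - \frac{543}{-1960}\right) = 2042518 + 4 \left(-39\right) \left(1 - - \frac{543}{1960}\right) = 2042518 + 4 \left(-39\right) \left(1 + \frac{543}{1960}\right) = 2042518 + 4 \left(-39\right) \frac{2503}{1960} = 2042518 - \frac{97617}{490} = \frac{1000736203}{490}$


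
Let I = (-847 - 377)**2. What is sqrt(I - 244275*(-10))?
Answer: 29*sqrt(4686) ≈ 1985.2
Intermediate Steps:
I = 1498176 (I = (-1224)**2 = 1498176)
sqrt(I - 244275*(-10)) = sqrt(1498176 - 244275*(-10)) = sqrt(1498176 + 2442750) = sqrt(3940926) = 29*sqrt(4686)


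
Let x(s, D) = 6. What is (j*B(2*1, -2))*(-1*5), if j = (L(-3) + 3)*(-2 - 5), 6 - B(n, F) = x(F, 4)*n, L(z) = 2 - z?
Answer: -1680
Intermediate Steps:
B(n, F) = 6 - 6*n
j = -56 (j = ((2 - 1*(-3)) + 3)*(-2 - 5) = ((2 + 3) + 3)*(-7) = (5 + 3)*(-7) = 8*(-7) = -56)
(j*B(2*1, -2))*(-1*5) = (-56*(6 - 12))*(-1*5) = -56*(6 - 6*2)*(-5) = -56*(6 - 12)*(-5) = -56*(-6)*(-5) = 336*(-5) = -1680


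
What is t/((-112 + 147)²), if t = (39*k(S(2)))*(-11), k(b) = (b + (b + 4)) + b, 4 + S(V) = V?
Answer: 858/1225 ≈ 0.70041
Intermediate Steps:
S(V) = -4 + V
k(b) = 4 + 3*b (k(b) = (b + (4 + b)) + b = (4 + 2*b) + b = 4 + 3*b)
t = 858 (t = (39*(4 + 3*(-4 + 2)))*(-11) = (39*(4 + 3*(-2)))*(-11) = (39*(4 - 6))*(-11) = (39*(-2))*(-11) = -78*(-11) = 858)
t/((-112 + 147)²) = 858/((-112 + 147)²) = 858/(35²) = 858/1225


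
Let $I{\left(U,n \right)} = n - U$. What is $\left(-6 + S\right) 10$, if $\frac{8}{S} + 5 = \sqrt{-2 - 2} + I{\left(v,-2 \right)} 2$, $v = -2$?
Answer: $- \frac{2140}{29} - \frac{160 i}{29} \approx -73.793 - 5.5172 i$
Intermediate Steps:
$S = \frac{8 \left(-5 - 2 i\right)}{29}$ ($S = \frac{8}{-5 + \left(\sqrt{-2 - 2} + \left(-2 - -2\right) 2\right)} = \frac{8}{-5 + \left(\sqrt{-4} + \left(-2 + 2\right) 2\right)} = \frac{8}{-5 + \left(2 i + 0 \cdot 2\right)} = \frac{8}{-5 + \left(2 i + 0\right)} = \frac{8}{-5 + 2 i} = 8 \frac{-5 - 2 i}{29} = \frac{8 \left(-5 - 2 i\right)}{29} \approx -1.3793 - 0.55172 i$)
$\left(-6 + S\right) 10 = \left(-6 - \left(\frac{40}{29} + \frac{16 i}{29}\right)\right) 10 = \left(- \frac{214}{29} - \frac{16 i}{29}\right) 10 = - \frac{2140}{29} - \frac{160 i}{29}$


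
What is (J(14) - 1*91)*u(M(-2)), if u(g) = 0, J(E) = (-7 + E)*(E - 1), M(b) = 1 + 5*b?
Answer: 0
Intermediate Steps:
J(E) = (-1 + E)*(-7 + E) (J(E) = (-7 + E)*(-1 + E) = (-1 + E)*(-7 + E))
(J(14) - 1*91)*u(M(-2)) = ((7 + 14**2 - 8*14) - 1*91)*0 = ((7 + 196 - 112) - 91)*0 = (91 - 91)*0 = 0*0 = 0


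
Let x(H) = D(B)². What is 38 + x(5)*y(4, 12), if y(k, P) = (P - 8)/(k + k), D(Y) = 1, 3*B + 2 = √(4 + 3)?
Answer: 77/2 ≈ 38.500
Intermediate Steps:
B = -⅔ + √7/3 (B = -⅔ + √(4 + 3)/3 = -⅔ + √7/3 ≈ 0.21525)
y(k, P) = (-8 + P)/(2*k) (y(k, P) = (-8 + P)/((2*k)) = (-8 + P)*(1/(2*k)) = (-8 + P)/(2*k))
x(H) = 1 (x(H) = 1² = 1)
38 + x(5)*y(4, 12) = 38 + 1*((½)*(-8 + 12)/4) = 38 + 1*((½)*(¼)*4) = 38 + 1*(½) = 38 + ½ = 77/2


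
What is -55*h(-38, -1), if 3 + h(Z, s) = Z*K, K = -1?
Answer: -1925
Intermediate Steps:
h(Z, s) = -3 - Z (h(Z, s) = -3 + Z*(-1) = -3 - Z)
-55*h(-38, -1) = -55*(-3 - 1*(-38)) = -55*(-3 + 38) = -55*35 = -1925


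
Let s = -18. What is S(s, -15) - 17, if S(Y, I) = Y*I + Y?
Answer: 235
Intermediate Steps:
S(Y, I) = Y + I*Y (S(Y, I) = I*Y + Y = Y + I*Y)
S(s, -15) - 17 = -18*(1 - 15) - 17 = -18*(-14) - 17 = 252 - 17 = 235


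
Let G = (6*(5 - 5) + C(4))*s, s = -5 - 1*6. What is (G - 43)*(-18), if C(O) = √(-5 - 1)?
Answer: 774 + 198*I*√6 ≈ 774.0 + 485.0*I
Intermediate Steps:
C(O) = I*√6 (C(O) = √(-6) = I*√6)
s = -11 (s = -5 - 6 = -11)
G = -11*I*√6 (G = (6*(5 - 5) + I*√6)*(-11) = (6*0 + I*√6)*(-11) = (0 + I*√6)*(-11) = (I*√6)*(-11) = -11*I*√6 ≈ -26.944*I)
(G - 43)*(-18) = (-11*I*√6 - 43)*(-18) = (-43 - 11*I*√6)*(-18) = 774 + 198*I*√6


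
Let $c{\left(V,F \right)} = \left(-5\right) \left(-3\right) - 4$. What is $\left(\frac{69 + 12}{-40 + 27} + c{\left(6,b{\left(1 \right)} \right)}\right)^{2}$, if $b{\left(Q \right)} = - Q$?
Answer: $\frac{3844}{169} \approx 22.746$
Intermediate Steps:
$c{\left(V,F \right)} = 11$ ($c{\left(V,F \right)} = 15 - 4 = 11$)
$\left(\frac{69 + 12}{-40 + 27} + c{\left(6,b{\left(1 \right)} \right)}\right)^{2} = \left(\frac{69 + 12}{-40 + 27} + 11\right)^{2} = \left(\frac{81}{-13} + 11\right)^{2} = \left(81 \left(- \frac{1}{13}\right) + 11\right)^{2} = \left(- \frac{81}{13} + 11\right)^{2} = \left(\frac{62}{13}\right)^{2} = \frac{3844}{169}$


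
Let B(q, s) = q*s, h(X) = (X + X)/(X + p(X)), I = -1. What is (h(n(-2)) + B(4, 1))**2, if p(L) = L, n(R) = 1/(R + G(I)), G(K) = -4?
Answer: 25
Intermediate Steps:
n(R) = 1/(-4 + R) (n(R) = 1/(R - 4) = 1/(-4 + R))
h(X) = 1 (h(X) = (X + X)/(X + X) = (2*X)/((2*X)) = (2*X)*(1/(2*X)) = 1)
(h(n(-2)) + B(4, 1))**2 = (1 + 4*1)**2 = (1 + 4)**2 = 5**2 = 25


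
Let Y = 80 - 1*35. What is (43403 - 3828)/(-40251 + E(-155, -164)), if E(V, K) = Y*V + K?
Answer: -7915/9478 ≈ -0.83509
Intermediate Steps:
Y = 45 (Y = 80 - 35 = 45)
E(V, K) = K + 45*V (E(V, K) = 45*V + K = K + 45*V)
(43403 - 3828)/(-40251 + E(-155, -164)) = (43403 - 3828)/(-40251 + (-164 + 45*(-155))) = 39575/(-40251 + (-164 - 6975)) = 39575/(-40251 - 7139) = 39575/(-47390) = 39575*(-1/47390) = -7915/9478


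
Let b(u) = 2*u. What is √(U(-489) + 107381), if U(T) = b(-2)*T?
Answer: √109337 ≈ 330.66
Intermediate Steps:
U(T) = -4*T (U(T) = (2*(-2))*T = -4*T)
√(U(-489) + 107381) = √(-4*(-489) + 107381) = √(1956 + 107381) = √109337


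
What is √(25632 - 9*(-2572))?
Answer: 6*√1355 ≈ 220.86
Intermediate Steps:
√(25632 - 9*(-2572)) = √(25632 + 23148) = √48780 = 6*√1355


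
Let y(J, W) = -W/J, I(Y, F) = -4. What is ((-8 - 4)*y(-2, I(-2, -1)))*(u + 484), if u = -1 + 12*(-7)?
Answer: 9576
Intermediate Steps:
y(J, W) = -W/J
u = -85 (u = -1 - 84 = -85)
((-8 - 4)*y(-2, I(-2, -1)))*(u + 484) = ((-8 - 4)*(-1*(-4)/(-2)))*(-85 + 484) = -(-12)*(-4)*(-1)/2*399 = -12*(-2)*399 = 24*399 = 9576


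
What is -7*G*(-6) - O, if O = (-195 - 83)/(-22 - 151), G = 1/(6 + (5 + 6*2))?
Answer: 872/3979 ≈ 0.21915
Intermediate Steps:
G = 1/23 (G = 1/(6 + (5 + 12)) = 1/(6 + 17) = 1/23 ≈ 0.043478)
O = 278/173 (O = -278/(-173) = -278*(-1/173) = 278/173 ≈ 1.6069)
-7*G*(-6) - O = -7*1/23*(-6) - 1*278/173 = -7/23*(-6) - 278/173 = 42/23 - 278/173 = 872/3979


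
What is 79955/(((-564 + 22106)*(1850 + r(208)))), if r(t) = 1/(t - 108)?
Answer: 3997750/1992645771 ≈ 0.0020063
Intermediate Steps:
r(t) = 1/(-108 + t)
79955/(((-564 + 22106)*(1850 + r(208)))) = 79955/(((-564 + 22106)*(1850 + 1/(-108 + 208)))) = 79955/((21542*(1850 + 1/100))) = 79955/((21542*(185001/100))) = 79955/(1992645771/50) = 79955*(50/1992645771) = 3997750/1992645771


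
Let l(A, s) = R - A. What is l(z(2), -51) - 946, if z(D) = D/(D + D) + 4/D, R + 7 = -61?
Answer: -2033/2 ≈ -1016.5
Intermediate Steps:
R = -68 (R = -7 - 61 = -68)
z(D) = ½ + 4/D (z(D) = D/((2*D)) + 4/D = D*(1/(2*D)) + 4/D = ½ + 4/D)
l(A, s) = -68 - A
l(z(2), -51) - 946 = (-68 - (8 + 2)/(2*2)) - 946 = (-68 - 10/(2*2)) - 946 = (-68 - 1*5/2) - 946 = (-68 - 5/2) - 946 = -141/2 - 946 = -2033/2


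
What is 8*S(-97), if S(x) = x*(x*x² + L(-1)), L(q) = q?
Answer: 708235024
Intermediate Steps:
S(x) = x*(-1 + x³) (S(x) = x*(x*x² - 1) = x*(x³ - 1) = x*(-1 + x³))
8*S(-97) = 8*((-97)⁴ - 1*(-97)) = 8*(88529281 + 97) = 8*88529378 = 708235024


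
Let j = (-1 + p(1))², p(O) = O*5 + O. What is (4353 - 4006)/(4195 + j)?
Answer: 347/4220 ≈ 0.082227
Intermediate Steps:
p(O) = 6*O (p(O) = 5*O + O = 6*O)
j = 25 (j = (-1 + 6*1)² = (-1 + 6)² = 5² = 25)
(4353 - 4006)/(4195 + j) = (4353 - 4006)/(4195 + 25) = 347/4220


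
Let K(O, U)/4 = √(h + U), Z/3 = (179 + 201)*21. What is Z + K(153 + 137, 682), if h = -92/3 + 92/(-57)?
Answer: 23940 + 4*√2110938/57 ≈ 24042.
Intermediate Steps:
h = -1840/57 (h = -92*⅓ + 92*(-1/57) = -92/3 - 92/57 = -1840/57 ≈ -32.281)
Z = 23940 (Z = 3*((179 + 201)*21) = 3*(380*21) = 3*7980 = 23940)
K(O, U) = 4*√(-1840/57 + U)
Z + K(153 + 137, 682) = 23940 + 4*√(-104880 + 3249*682)/57 = 23940 + 4*√(-104880 + 2215818)/57 = 23940 + 4*√2110938/57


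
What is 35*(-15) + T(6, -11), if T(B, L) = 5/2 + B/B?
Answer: -1043/2 ≈ -521.50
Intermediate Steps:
T(B, L) = 7/2 (T(B, L) = 5*(½) + 1 = 5/2 + 1 = 7/2)
35*(-15) + T(6, -11) = 35*(-15) + 7/2 = -525 + 7/2 = -1043/2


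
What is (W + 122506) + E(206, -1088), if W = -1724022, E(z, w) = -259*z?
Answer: -1654870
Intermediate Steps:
(W + 122506) + E(206, -1088) = (-1724022 + 122506) - 259*206 = -1601516 - 53354 = -1654870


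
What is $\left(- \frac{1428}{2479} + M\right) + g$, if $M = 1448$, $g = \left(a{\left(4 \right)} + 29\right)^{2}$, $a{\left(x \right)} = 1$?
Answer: $\frac{5819264}{2479} \approx 2347.4$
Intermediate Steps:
$g = 900$ ($g = \left(1 + 29\right)^{2} = 30^{2} = 900$)
$\left(- \frac{1428}{2479} + M\right) + g = \left(- \frac{1428}{2479} + 1448\right) + 900 = \frac{3588164}{2479} + 900 = \frac{5819264}{2479}$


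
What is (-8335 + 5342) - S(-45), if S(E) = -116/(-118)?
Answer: -176645/59 ≈ -2994.0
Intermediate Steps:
S(E) = 58/59 (S(E) = -116*(-1/118) = 58/59)
(-8335 + 5342) - S(-45) = (-8335 + 5342) - 1*58/59 = -2993 - 58/59 = -176645/59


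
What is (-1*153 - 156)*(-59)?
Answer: 18231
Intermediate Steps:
(-1*153 - 156)*(-59) = (-153 - 156)*(-59) = -309*(-59) = 18231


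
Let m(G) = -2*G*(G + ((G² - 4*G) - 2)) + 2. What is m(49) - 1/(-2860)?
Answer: -631184839/2860 ≈ -2.2069e+5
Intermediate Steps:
m(G) = 2 - 2*G*(-2 + G² - 3*G) (m(G) = -2*G*(G + (-2 + G² - 4*G)) + 2 = -2*G*(-2 + G² - 3*G) + 2 = 2 - 2*G*(-2 + G² - 3*G))
m(49) - 1/(-2860) = (2 - 2*49³ + 4*49 + 6*49²) - 1/(-2860) = (2 - 2*117649 + 196 + 6*2401) - 1*(-1/2860) = (2 - 235298 + 196 + 14406) + 1/2860 = -220694 + 1/2860 = -631184839/2860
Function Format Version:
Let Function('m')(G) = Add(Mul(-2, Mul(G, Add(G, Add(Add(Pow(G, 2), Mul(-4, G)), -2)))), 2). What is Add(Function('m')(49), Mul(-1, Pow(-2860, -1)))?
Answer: Rational(-631184839, 2860) ≈ -2.2069e+5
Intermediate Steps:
Function('m')(G) = Add(2, Mul(-2, G, Add(-2, Pow(G, 2), Mul(-3, G)))) (Function('m')(G) = Add(Mul(-2, Mul(G, Add(G, Add(-2, Pow(G, 2), Mul(-4, G))))), 2) = Add(Mul(-2, Mul(G, Add(-2, Pow(G, 2), Mul(-3, G)))), 2) = Add(Mul(-2, G, Add(-2, Pow(G, 2), Mul(-3, G))), 2) = Add(2, Mul(-2, G, Add(-2, Pow(G, 2), Mul(-3, G)))))
Add(Function('m')(49), Mul(-1, Pow(-2860, -1))) = Add(Add(2, Mul(-2, Pow(49, 3)), Mul(4, 49), Mul(6, Pow(49, 2))), Mul(-1, Pow(-2860, -1))) = Add(Add(2, Mul(-2, 117649), 196, Mul(6, 2401)), Mul(-1, Rational(-1, 2860))) = Add(Add(2, -235298, 196, 14406), Rational(1, 2860)) = Add(-220694, Rational(1, 2860)) = Rational(-631184839, 2860)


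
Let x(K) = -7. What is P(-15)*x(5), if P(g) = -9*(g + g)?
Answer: -1890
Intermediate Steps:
P(g) = -18*g
P(-15)*x(5) = -18*(-15)*(-7) = 270*(-7) = -1890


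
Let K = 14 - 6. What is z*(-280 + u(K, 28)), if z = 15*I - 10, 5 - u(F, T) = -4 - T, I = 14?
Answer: -48600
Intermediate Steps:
K = 8
u(F, T) = 9 + T (u(F, T) = 5 - (-4 - T) = 5 + (4 + T) = 9 + T)
z = 200 (z = 15*14 - 10 = 210 - 10 = 200)
z*(-280 + u(K, 28)) = 200*(-280 + (9 + 28)) = 200*(-280 + 37) = 200*(-243) = -48600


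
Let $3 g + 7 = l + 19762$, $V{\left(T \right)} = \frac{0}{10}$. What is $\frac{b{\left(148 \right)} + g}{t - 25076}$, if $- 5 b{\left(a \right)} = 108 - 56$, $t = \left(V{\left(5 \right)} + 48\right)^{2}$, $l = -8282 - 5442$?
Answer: $- \frac{29999}{341580} \approx -0.087824$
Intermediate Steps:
$l = -13724$
$V{\left(T \right)} = 0$ ($V{\left(T \right)} = 0 \cdot \frac{1}{10} = 0$)
$g = \frac{6031}{3}$ ($g = - \frac{7}{3} + \frac{-13724 + 19762}{3} = - \frac{7}{3} + \frac{1}{3} \cdot 6038 = - \frac{7}{3} + \frac{6038}{3} = \frac{6031}{3} \approx 2010.3$)
$t = 2304$ ($t = \left(0 + 48\right)^{2} = 48^{2} = 2304$)
$b{\left(a \right)} = - \frac{52}{5}$ ($b{\left(a \right)} = - \frac{108 - 56}{5} = \left(- \frac{1}{5}\right) 52 = - \frac{52}{5}$)
$\frac{b{\left(148 \right)} + g}{t - 25076} = \frac{- \frac{52}{5} + \frac{6031}{3}}{2304 - 25076} = \frac{29999}{15 \left(-22772\right)} = \frac{29999}{15} \left(- \frac{1}{22772}\right) = - \frac{29999}{341580}$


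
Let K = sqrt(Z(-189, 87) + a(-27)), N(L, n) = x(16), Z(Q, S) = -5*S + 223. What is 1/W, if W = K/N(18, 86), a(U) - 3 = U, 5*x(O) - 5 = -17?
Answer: 6*I*sqrt(59)/295 ≈ 0.15623*I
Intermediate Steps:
Z(Q, S) = 223 - 5*S
x(O) = -12/5 (x(O) = 1 + (1/5)*(-17) = 1 - 17/5 = -12/5)
N(L, n) = -12/5
a(U) = 3 + U
K = 2*I*sqrt(59) (K = sqrt((223 - 5*87) + (3 - 27)) = sqrt((223 - 435) - 24) = sqrt(-212 - 24) = sqrt(-236) = 2*I*sqrt(59) ≈ 15.362*I)
W = -5*I*sqrt(59)/6 (W = (2*I*sqrt(59))/(-12/5) = (2*I*sqrt(59))*(-5/12) = -5*I*sqrt(59)/6 ≈ -6.401*I)
1/W = 1/(-5*I*sqrt(59)/6) = 6*I*sqrt(59)/295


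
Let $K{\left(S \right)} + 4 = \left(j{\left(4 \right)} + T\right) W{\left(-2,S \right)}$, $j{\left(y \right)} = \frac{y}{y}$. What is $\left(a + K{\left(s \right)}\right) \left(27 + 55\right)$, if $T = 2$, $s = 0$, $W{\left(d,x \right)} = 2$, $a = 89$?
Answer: $7462$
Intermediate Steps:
$j{\left(y \right)} = 1$
$K{\left(S \right)} = 2$ ($K{\left(S \right)} = -4 + \left(1 + 2\right) 2 = -4 + 3 \cdot 2 = -4 + 6 = 2$)
$\left(a + K{\left(s \right)}\right) \left(27 + 55\right) = \left(89 + 2\right) \left(27 + 55\right) = 91 \cdot 82 = 7462$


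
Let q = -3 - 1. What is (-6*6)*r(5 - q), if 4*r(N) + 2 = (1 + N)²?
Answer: -882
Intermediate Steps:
q = -4
r(N) = -½ + (1 + N)²/4
(-6*6)*r(5 - q) = (-6*6)*(-½ + (1 + (5 - 1*(-4)))²/4) = -36*(-½ + (1 + (5 + 4))²/4) = -36*(-½ + (1 + 9)²/4) = -36*(-½ + (¼)*10²) = -36*(-½ + (¼)*100) = -36*(-½ + 25) = -36*49/2 = -882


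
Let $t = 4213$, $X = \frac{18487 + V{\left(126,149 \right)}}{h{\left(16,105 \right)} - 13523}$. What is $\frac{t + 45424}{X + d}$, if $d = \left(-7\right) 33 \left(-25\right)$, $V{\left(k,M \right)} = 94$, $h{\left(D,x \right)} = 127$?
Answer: $\frac{39113956}{4549607} \approx 8.5972$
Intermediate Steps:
$d = 5775$ ($d = \left(-231\right) \left(-25\right) = 5775$)
$X = - \frac{1093}{788}$ ($X = \frac{18487 + 94}{127 - 13523} = \frac{18581}{-13396} = 18581 \left(- \frac{1}{13396}\right) = - \frac{1093}{788} \approx -1.3871$)
$\frac{t + 45424}{X + d} = \frac{4213 + 45424}{- \frac{1093}{788} + 5775} = \frac{49637}{\frac{4549607}{788}} = 49637 \cdot \frac{788}{4549607} = \frac{39113956}{4549607}$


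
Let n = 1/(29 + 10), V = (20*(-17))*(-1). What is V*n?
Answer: 340/39 ≈ 8.7179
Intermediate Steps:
V = 340 (V = -340*(-1) = 340)
n = 1/39 ≈ 0.025641
V*n = 340*(1/39) = 340/39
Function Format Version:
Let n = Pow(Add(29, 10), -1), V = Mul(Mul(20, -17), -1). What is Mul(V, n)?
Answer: Rational(340, 39) ≈ 8.7179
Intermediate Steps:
V = 340 (V = Mul(-340, -1) = 340)
n = Rational(1, 39) (n = Pow(39, -1) = Rational(1, 39) ≈ 0.025641)
Mul(V, n) = Mul(340, Rational(1, 39)) = Rational(340, 39)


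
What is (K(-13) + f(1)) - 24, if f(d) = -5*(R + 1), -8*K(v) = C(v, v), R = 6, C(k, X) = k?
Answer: -459/8 ≈ -57.375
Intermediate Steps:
K(v) = -v/8
f(d) = -35 (f(d) = -5*(6 + 1) = -5*7 = -35)
(K(-13) + f(1)) - 24 = (-1/8*(-13) - 35) - 24 = (13/8 - 35) - 24 = -267/8 - 24 = -459/8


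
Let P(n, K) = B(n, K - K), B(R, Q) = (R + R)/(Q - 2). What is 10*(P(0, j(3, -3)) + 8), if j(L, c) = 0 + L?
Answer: 80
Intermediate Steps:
j(L, c) = L
B(R, Q) = 2*R/(-2 + Q) (B(R, Q) = (2*R)/(-2 + Q) = 2*R/(-2 + Q))
P(n, K) = -n (P(n, K) = 2*n/(-2 + (K - K)) = 2*n/(-2 + 0) = 2*n/(-2) = 2*n*(-½) = -n)
10*(P(0, j(3, -3)) + 8) = 10*(-1*0 + 8) = 10*(0 + 8) = 10*8 = 80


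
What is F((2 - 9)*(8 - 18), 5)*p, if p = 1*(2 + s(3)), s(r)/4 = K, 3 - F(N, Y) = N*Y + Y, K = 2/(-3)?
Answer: 704/3 ≈ 234.67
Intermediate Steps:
K = -2/3 (K = 2*(-1/3) = -2/3 ≈ -0.66667)
F(N, Y) = 3 - Y - N*Y (F(N, Y) = 3 - (N*Y + Y) = 3 - (Y + N*Y) = 3 + (-Y - N*Y) = 3 - Y - N*Y)
s(r) = -8/3 (s(r) = 4*(-2/3) = -8/3)
p = -2/3 (p = 1*(2 - 8/3) = 1*(-2/3) = -2/3 ≈ -0.66667)
F((2 - 9)*(8 - 18), 5)*p = (3 - 1*5 - 1*(2 - 9)*(8 - 18)*5)*(-2/3) = (3 - 5 - 1*(-7*(-10))*5)*(-2/3) = (3 - 5 - 1*70*5)*(-2/3) = (3 - 5 - 350)*(-2/3) = -352*(-2/3) = 704/3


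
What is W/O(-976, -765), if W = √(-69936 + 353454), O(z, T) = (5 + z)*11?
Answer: -3*√31502/10681 ≈ -0.049852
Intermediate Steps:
O(z, T) = 55 + 11*z
W = 3*√31502 (W = √283518 = 3*√31502 ≈ 532.46)
W/O(-976, -765) = (3*√31502)/(55 + 11*(-976)) = (3*√31502)/(55 - 10736) = (3*√31502)/(-10681) = (3*√31502)*(-1/10681) = -3*√31502/10681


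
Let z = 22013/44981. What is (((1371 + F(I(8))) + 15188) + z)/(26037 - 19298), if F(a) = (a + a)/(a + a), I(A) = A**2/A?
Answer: 744907373/303126959 ≈ 2.4574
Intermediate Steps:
I(A) = A
F(a) = 1 (F(a) = (2*a)/((2*a)) = (2*a)*(1/(2*a)) = 1)
z = 22013/44981 (z = 22013*(1/44981) = 22013/44981 ≈ 0.48938)
(((1371 + F(I(8))) + 15188) + z)/(26037 - 19298) = (((1371 + 1) + 15188) + 22013/44981)/(26037 - 19298) = ((1372 + 15188) + 22013/44981)/6739 = (16560 + 22013/44981)*(1/6739) = (744907373/44981)*(1/6739) = 744907373/303126959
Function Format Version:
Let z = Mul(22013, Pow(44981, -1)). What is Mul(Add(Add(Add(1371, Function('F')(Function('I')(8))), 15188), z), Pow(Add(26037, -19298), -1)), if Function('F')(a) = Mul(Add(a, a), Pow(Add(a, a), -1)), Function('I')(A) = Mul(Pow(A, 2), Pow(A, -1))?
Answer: Rational(744907373, 303126959) ≈ 2.4574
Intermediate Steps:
Function('I')(A) = A
Function('F')(a) = 1 (Function('F')(a) = Mul(Mul(2, a), Pow(Mul(2, a), -1)) = Mul(Mul(2, a), Mul(Rational(1, 2), Pow(a, -1))) = 1)
z = Rational(22013, 44981) (z = Mul(22013, Rational(1, 44981)) = Rational(22013, 44981) ≈ 0.48938)
Mul(Add(Add(Add(1371, Function('F')(Function('I')(8))), 15188), z), Pow(Add(26037, -19298), -1)) = Mul(Add(Add(Add(1371, 1), 15188), Rational(22013, 44981)), Pow(Add(26037, -19298), -1)) = Mul(Add(Add(1372, 15188), Rational(22013, 44981)), Pow(6739, -1)) = Mul(Add(16560, Rational(22013, 44981)), Rational(1, 6739)) = Mul(Rational(744907373, 44981), Rational(1, 6739)) = Rational(744907373, 303126959)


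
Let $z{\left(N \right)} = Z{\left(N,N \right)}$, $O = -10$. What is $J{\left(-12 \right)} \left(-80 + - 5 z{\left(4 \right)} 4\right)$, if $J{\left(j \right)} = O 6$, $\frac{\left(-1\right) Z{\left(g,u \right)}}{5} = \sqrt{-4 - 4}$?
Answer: $4800 - 12000 i \sqrt{2} \approx 4800.0 - 16971.0 i$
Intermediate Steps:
$Z{\left(g,u \right)} = - 10 i \sqrt{2}$ ($Z{\left(g,u \right)} = - 5 \sqrt{-4 - 4} = - 5 \sqrt{-8} = - 5 \cdot 2 i \sqrt{2} = - 10 i \sqrt{2}$)
$z{\left(N \right)} = - 10 i \sqrt{2}$
$J{\left(j \right)} = -60$ ($J{\left(j \right)} = \left(-10\right) 6 = -60$)
$J{\left(-12 \right)} \left(-80 + - 5 z{\left(4 \right)} 4\right) = - 60 \left(-80 + - 5 \left(- 10 i \sqrt{2}\right) 4\right) = - 60 \left(-80 + 50 i \sqrt{2} \cdot 4\right) = - 60 \left(-80 + 200 i \sqrt{2}\right) = 4800 - 12000 i \sqrt{2}$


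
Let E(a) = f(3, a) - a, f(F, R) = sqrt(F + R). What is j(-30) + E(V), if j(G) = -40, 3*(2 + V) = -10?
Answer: -104/3 + I*sqrt(21)/3 ≈ -34.667 + 1.5275*I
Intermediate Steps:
V = -16/3 (V = -2 + (1/3)*(-10) = -2 - 10/3 = -16/3 ≈ -5.3333)
E(a) = sqrt(3 + a) - a
j(-30) + E(V) = -40 + (sqrt(3 - 16/3) - 1*(-16/3)) = -40 + (sqrt(-7/3) + 16/3) = -40 + (I*sqrt(21)/3 + 16/3) = -40 + (16/3 + I*sqrt(21)/3) = -104/3 + I*sqrt(21)/3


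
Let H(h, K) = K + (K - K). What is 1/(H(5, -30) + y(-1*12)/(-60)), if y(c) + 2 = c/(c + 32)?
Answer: -300/8987 ≈ -0.033382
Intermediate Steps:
H(h, K) = K (H(h, K) = K + 0 = K)
y(c) = -2 + c/(32 + c) (y(c) = -2 + c/(c + 32) = -2 + c/(32 + c))
1/(H(5, -30) + y(-1*12)/(-60)) = 1/(-30 + ((-64 - (-1)*12)/(32 - 1*12))/(-60)) = 1/(-30 + ((-64 - 1*(-12))/(32 - 12))*(-1/60)) = 1/(-30 + ((-64 + 12)/20)*(-1/60)) = 1/(-30 + ((1/20)*(-52))*(-1/60)) = 1/(-30 - 13/5*(-1/60)) = 1/(-30 + 13/300) = 1/(-8987/300) = -300/8987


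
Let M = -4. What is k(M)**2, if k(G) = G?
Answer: 16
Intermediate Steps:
k(M)**2 = (-4)**2 = 16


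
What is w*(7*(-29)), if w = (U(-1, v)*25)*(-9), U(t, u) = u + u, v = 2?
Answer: 182700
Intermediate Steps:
U(t, u) = 2*u
w = -900 (w = ((2*2)*25)*(-9) = (4*25)*(-9) = 100*(-9) = -900)
w*(7*(-29)) = -6300*(-29) = -900*(-203) = 182700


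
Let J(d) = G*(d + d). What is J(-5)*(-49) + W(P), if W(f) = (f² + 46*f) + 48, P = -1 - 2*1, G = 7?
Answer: 3349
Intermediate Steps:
P = -3 (P = -1 - 2 = -3)
J(d) = 14*d (J(d) = 7*(d + d) = 7*(2*d) = 14*d)
W(f) = 48 + f² + 46*f
J(-5)*(-49) + W(P) = (14*(-5))*(-49) + (48 + (-3)² + 46*(-3)) = -70*(-49) + (48 + 9 - 138) = 3430 - 81 = 3349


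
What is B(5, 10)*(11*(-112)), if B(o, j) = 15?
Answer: -18480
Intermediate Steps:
B(5, 10)*(11*(-112)) = 15*(11*(-112)) = 15*(-1232) = -18480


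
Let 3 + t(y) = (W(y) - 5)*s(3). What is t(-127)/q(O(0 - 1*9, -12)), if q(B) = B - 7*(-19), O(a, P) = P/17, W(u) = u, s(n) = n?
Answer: -6783/2249 ≈ -3.0160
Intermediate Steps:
O(a, P) = P/17 (O(a, P) = P*(1/17) = P/17)
t(y) = -18 + 3*y (t(y) = -3 + (y - 5)*3 = -3 + (-5 + y)*3 = -3 + (-15 + 3*y) = -18 + 3*y)
q(B) = 133 + B (q(B) = B + 133 = 133 + B)
t(-127)/q(O(0 - 1*9, -12)) = (-18 + 3*(-127))/(133 + (1/17)*(-12)) = (-18 - 381)/(133 - 12/17) = -399/2249/17 = -399*17/2249 = -6783/2249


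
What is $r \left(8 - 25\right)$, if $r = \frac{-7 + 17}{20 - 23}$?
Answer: $\frac{170}{3} \approx 56.667$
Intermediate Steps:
$r = - \frac{10}{3}$ ($r = \frac{10}{-3} = 10 \left(- \frac{1}{3}\right) = - \frac{10}{3} \approx -3.3333$)
$r \left(8 - 25\right) = - \frac{10 \left(8 - 25\right)}{3} = \left(- \frac{10}{3}\right) \left(-17\right) = \frac{170}{3}$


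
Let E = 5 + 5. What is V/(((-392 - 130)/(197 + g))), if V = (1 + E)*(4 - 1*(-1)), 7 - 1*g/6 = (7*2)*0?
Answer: -13145/522 ≈ -25.182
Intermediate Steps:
g = 42 (g = 42 - 6*7*2*0 = 42 - 84*0 = 42 - 6*0 = 42 + 0 = 42)
E = 10
V = 55 (V = (1 + 10)*(4 - 1*(-1)) = 11*(4 + 1) = 11*5 = 55)
V/(((-392 - 130)/(197 + g))) = 55/(((-392 - 130)/(197 + 42))) = 55/((-522/239)) = 55/((-522*1/239)) = 55/(-522/239) = 55*(-239/522) = -13145/522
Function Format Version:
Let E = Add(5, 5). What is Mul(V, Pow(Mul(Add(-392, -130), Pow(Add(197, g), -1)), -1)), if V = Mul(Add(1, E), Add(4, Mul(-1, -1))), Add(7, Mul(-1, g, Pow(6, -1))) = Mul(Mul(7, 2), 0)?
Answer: Rational(-13145, 522) ≈ -25.182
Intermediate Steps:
g = 42 (g = Add(42, Mul(-6, Mul(Mul(7, 2), 0))) = Add(42, Mul(-6, Mul(14, 0))) = Add(42, Mul(-6, 0)) = Add(42, 0) = 42)
E = 10
V = 55 (V = Mul(Add(1, 10), Add(4, Mul(-1, -1))) = Mul(11, Add(4, 1)) = Mul(11, 5) = 55)
Mul(V, Pow(Mul(Add(-392, -130), Pow(Add(197, g), -1)), -1)) = Mul(55, Pow(Mul(Add(-392, -130), Pow(Add(197, 42), -1)), -1)) = Mul(55, Pow(Mul(-522, Pow(239, -1)), -1)) = Mul(55, Pow(Mul(-522, Rational(1, 239)), -1)) = Mul(55, Pow(Rational(-522, 239), -1)) = Mul(55, Rational(-239, 522)) = Rational(-13145, 522)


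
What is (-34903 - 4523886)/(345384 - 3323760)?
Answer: 4558789/2978376 ≈ 1.5306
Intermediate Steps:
(-34903 - 4523886)/(345384 - 3323760) = -4558789/(-2978376) = -4558789*(-1/2978376) = 4558789/2978376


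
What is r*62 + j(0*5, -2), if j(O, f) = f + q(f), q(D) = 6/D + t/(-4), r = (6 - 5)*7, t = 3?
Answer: 1713/4 ≈ 428.25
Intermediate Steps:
r = 7 (r = 1*7 = 7)
q(D) = -¾ + 6/D (q(D) = 6/D + 3/(-4) = 6/D + 3*(-¼) = 6/D - ¾ = -¾ + 6/D)
j(O, f) = -¾ + f + 6/f (j(O, f) = f + (-¾ + 6/f) = -¾ + f + 6/f)
r*62 + j(0*5, -2) = 7*62 + (-¾ - 2 + 6/(-2)) = 434 + (-¾ - 2 + 6*(-½)) = 434 + (-¾ - 2 - 3) = 434 - 23/4 = 1713/4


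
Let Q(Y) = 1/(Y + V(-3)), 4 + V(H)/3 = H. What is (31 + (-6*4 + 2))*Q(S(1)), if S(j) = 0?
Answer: -3/7 ≈ -0.42857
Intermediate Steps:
V(H) = -12 + 3*H
Q(Y) = 1/(-21 + Y) (Q(Y) = 1/(Y + (-12 + 3*(-3))) = 1/(Y + (-12 - 9)) = 1/(Y - 21) = 1/(-21 + Y))
(31 + (-6*4 + 2))*Q(S(1)) = (31 + (-6*4 + 2))/(-21 + 0) = (31 + (-24 + 2))/(-21) = (31 - 22)*(-1/21) = 9*(-1/21) = -3/7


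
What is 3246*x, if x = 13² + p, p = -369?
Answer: -649200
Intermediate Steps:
x = -200 (x = 13² - 369 = 169 - 369 = -200)
3246*x = 3246*(-200) = -649200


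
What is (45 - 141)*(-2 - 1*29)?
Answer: 2976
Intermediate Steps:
(45 - 141)*(-2 - 1*29) = -96*(-2 - 29) = -96*(-31) = 2976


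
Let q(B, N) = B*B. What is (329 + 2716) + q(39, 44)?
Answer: 4566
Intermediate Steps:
q(B, N) = B**2
(329 + 2716) + q(39, 44) = (329 + 2716) + 39**2 = 3045 + 1521 = 4566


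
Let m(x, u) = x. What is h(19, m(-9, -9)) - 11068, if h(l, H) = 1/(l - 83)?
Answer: -708353/64 ≈ -11068.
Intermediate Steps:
h(l, H) = 1/(-83 + l)
h(19, m(-9, -9)) - 11068 = 1/(-83 + 19) - 11068 = 1/(-64) - 11068 = -1/64 - 11068 = -708353/64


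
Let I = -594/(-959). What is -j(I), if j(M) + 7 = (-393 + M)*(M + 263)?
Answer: 95137447390/919681 ≈ 1.0345e+5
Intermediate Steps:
I = 594/959 (I = -594*(-1/959) = 594/959 ≈ 0.61940)
j(M) = -7 + (-393 + M)*(263 + M) (j(M) = -7 + (-393 + M)*(M + 263) = -7 + (-393 + M)*(263 + M))
-j(I) = -(-103366 + (594/959)² - 130*594/959) = -(-103366 + 352836/919681 - 77220/959) = -1*(-95137447390/919681) = 95137447390/919681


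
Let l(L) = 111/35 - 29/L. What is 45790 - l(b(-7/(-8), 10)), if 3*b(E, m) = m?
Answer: 3205687/70 ≈ 45796.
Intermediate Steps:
b(E, m) = m/3
l(L) = 111/35 - 29/L (l(L) = 111*(1/35) - 29/L = 111/35 - 29/L)
45790 - l(b(-7/(-8), 10)) = 45790 - (111/35 - 29/((1/3)*10)) = 45790 - (111/35 - 29/10/3) = 45790 - (111/35 - 29*3/10) = 45790 - (111/35 - 87/10) = 45790 - 1*(-387/70) = 45790 + 387/70 = 3205687/70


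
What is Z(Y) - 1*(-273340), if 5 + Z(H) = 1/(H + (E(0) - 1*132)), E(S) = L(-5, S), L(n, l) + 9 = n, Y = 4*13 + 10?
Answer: 22960139/84 ≈ 2.7334e+5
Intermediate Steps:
Y = 62 (Y = 52 + 10 = 62)
L(n, l) = -9 + n
E(S) = -14 (E(S) = -9 - 5 = -14)
Z(H) = -5 + 1/(-146 + H) (Z(H) = -5 + 1/(H + (-14 - 1*132)) = -5 + 1/(H + (-14 - 132)) = -5 + 1/(H - 146) = -5 + 1/(-146 + H))
Z(Y) - 1*(-273340) = (731 - 5*62)/(-146 + 62) - 1*(-273340) = (731 - 310)/(-84) + 273340 = -1/84*421 + 273340 = -421/84 + 273340 = 22960139/84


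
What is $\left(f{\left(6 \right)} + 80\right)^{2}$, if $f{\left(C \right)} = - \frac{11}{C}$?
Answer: $\frac{219961}{36} \approx 6110.0$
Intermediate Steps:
$\left(f{\left(6 \right)} + 80\right)^{2} = \left(- \frac{11}{6} + 80\right)^{2} = \left(\frac{469}{6}\right)^{2} = \frac{219961}{36}$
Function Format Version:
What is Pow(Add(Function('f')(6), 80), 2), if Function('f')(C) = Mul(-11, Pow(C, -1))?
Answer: Rational(219961, 36) ≈ 6110.0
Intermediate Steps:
Pow(Add(Function('f')(6), 80), 2) = Pow(Add(Mul(-11, Pow(6, -1)), 80), 2) = Pow(Add(Mul(-11, Rational(1, 6)), 80), 2) = Pow(Add(Rational(-11, 6), 80), 2) = Pow(Rational(469, 6), 2) = Rational(219961, 36)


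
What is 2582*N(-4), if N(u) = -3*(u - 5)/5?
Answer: 69714/5 ≈ 13943.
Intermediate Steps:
N(u) = 3 - 3*u/5 (N(u) = -3*(-5 + u)*(1/5) = (15 - 3*u)*(1/5) = 3 - 3*u/5)
2582*N(-4) = 2582*(3 - 3/5*(-4)) = 2582*(3 + 12/5) = 2582*(27/5) = 69714/5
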